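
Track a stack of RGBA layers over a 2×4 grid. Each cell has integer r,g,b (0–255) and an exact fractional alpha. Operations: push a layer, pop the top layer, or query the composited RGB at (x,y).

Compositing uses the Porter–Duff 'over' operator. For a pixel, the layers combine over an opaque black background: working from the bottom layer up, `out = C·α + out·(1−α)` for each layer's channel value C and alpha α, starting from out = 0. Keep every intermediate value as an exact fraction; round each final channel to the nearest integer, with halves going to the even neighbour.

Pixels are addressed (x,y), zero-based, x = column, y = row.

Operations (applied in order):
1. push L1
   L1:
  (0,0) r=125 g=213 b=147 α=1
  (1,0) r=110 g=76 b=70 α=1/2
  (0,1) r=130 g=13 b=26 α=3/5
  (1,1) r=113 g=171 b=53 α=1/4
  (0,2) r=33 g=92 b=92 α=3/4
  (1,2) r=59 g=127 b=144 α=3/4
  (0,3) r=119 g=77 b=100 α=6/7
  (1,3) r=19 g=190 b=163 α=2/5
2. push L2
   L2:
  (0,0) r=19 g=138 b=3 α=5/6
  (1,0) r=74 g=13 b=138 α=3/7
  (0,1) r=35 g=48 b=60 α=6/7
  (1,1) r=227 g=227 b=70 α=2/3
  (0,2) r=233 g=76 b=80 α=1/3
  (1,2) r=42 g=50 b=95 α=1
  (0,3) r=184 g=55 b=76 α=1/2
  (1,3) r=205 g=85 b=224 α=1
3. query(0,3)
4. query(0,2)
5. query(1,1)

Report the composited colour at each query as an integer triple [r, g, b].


(0,3) stack=L1,L2; from [0,0,0]:
after L1 α=6/7: [102, 66, 600/7]
after L2 α=1/2: [143, 121/2, 566/7]
→ [143, 60, 81]

(0,2) stack=L1,L2; from [0,0,0]:
+L1 (α=3/4) → [99/4, 69, 69]
+L2 (α=1/3) → [565/6, 214/3, 218/3]
rounded: [94, 71, 73]

(1,1) stack=L1,L2; from [0,0,0]:
after L1 α=1/4: [113/4, 171/4, 53/4]
after L2 α=2/3: [643/4, 1987/12, 613/12]
rounded: [161, 166, 51]


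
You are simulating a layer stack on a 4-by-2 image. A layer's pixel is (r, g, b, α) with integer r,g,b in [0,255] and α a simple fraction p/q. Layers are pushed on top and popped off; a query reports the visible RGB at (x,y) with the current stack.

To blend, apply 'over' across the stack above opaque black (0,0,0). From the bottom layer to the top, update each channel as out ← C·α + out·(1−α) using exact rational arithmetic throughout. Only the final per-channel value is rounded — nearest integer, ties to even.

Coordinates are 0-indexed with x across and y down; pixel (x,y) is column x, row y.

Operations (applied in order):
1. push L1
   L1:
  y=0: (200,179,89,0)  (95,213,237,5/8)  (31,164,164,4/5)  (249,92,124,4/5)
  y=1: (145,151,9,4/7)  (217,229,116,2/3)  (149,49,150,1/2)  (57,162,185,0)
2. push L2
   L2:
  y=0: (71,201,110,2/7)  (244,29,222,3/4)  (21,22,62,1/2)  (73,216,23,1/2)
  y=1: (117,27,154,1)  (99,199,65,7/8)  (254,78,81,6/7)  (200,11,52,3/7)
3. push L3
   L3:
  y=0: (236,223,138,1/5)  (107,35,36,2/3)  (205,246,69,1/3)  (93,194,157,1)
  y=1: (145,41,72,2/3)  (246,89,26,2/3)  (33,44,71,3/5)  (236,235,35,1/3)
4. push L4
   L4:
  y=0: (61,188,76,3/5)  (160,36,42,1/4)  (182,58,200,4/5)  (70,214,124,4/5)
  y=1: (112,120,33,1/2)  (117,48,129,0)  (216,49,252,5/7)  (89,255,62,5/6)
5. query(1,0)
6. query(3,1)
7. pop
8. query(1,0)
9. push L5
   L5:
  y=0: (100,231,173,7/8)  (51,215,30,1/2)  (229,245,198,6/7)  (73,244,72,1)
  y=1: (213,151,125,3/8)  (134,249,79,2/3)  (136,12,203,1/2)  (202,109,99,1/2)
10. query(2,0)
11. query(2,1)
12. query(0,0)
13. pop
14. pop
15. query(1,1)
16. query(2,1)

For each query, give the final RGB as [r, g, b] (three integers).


at x=1,y=0 over L1,L2,L3,L4:
after L1 α=5/8: [475/8, 1065/8, 1185/8]
after L2 α=3/4: [6331/32, 1761/32, 6513/32]
after L3 α=2/3: [4393/32, 4001/96, 2939/32]
after L4 α=1/4: [18299/128, 5153/128, 10161/128]
= [143, 40, 79]

(3,1) stack=L1,L2,L3,L4; from [0,0,0]:
+L1 (α=0) → [0, 0, 0]
+L2 (α=3/7) → [600/7, 33/7, 156/7]
+L3 (α=1/3) → [2852/21, 1711/21, 557/21]
+L4 (α=5/6) → [12197/126, 14243/63, 7067/126]
→ [97, 226, 56]

query (1,0) [L1,L2,L3] — begin 0,0,0
after L1 α=5/8: [475/8, 1065/8, 1185/8]
after L2 α=3/4: [6331/32, 1761/32, 6513/32]
after L3 α=2/3: [4393/32, 4001/96, 2939/32]
→ [137, 42, 92]

query (2,0) [L1,L2,L3,L5] — begin 0,0,0
L1 α=4/5: [124/5, 656/5, 656/5]
L2 α=1/2: [229/10, 383/5, 483/5]
L3 α=1/3: [418/5, 1996/15, 437/5]
L5 α=6/7: [7288/35, 24046/105, 911/5]
rounded: [208, 229, 182]

(2,1) stack=L1,L2,L3,L5; from [0,0,0]:
after L1 α=1/2: [149/2, 49/2, 75]
after L2 α=6/7: [3197/14, 985/14, 561/7]
after L3 α=3/5: [778/7, 1909/35, 2613/35]
after L5 α=1/2: [865/7, 2329/70, 4859/35]
rounded: [124, 33, 139]

(0,0) stack=L1,L2,L3,L5; from [0,0,0]:
L1 α=0: [0, 0, 0]
L2 α=2/7: [142/7, 402/7, 220/7]
L3 α=1/5: [444/7, 3169/35, 1846/35]
L5 α=7/8: [668/7, 14941/70, 44231/280]
rounded: [95, 213, 158]

(1,1) stack=L1,L2; from [0,0,0]:
after L1 α=2/3: [434/3, 458/3, 232/3]
after L2 α=7/8: [2513/24, 4637/24, 1597/24]
rounded: [105, 193, 67]

query (2,1) [L1,L2] — begin 0,0,0
L1 α=1/2: [149/2, 49/2, 75]
L2 α=6/7: [3197/14, 985/14, 561/7]
→ [228, 70, 80]


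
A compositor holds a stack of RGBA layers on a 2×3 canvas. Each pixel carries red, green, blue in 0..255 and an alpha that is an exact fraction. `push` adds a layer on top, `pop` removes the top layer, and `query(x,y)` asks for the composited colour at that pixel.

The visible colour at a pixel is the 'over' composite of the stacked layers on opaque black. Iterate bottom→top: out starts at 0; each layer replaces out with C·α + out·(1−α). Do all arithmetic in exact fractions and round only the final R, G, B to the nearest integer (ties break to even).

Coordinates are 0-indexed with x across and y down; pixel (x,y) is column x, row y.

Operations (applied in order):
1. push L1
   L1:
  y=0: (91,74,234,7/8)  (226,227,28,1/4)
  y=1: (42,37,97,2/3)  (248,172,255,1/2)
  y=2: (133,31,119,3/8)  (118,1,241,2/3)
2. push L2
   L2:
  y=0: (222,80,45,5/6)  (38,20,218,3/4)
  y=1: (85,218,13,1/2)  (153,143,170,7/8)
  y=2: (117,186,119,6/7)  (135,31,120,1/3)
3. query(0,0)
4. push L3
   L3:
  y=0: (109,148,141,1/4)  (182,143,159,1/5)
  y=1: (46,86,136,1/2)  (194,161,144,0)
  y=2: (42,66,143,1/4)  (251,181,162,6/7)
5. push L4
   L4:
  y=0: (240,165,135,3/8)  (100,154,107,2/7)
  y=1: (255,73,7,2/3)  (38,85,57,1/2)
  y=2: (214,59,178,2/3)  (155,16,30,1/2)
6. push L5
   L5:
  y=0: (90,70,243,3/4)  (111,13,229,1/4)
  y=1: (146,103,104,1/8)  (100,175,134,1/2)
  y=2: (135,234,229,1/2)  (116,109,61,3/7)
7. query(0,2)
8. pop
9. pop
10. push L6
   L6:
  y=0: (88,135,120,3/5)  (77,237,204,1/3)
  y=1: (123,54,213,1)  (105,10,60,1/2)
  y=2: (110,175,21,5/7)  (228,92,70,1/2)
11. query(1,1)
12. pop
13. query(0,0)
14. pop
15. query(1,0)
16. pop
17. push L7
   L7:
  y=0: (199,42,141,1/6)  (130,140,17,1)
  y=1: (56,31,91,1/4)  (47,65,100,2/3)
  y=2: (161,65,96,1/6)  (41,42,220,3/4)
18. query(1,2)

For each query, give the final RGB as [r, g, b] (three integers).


(0,0) stack=L1,L2; from [0,0,0]:
+L1 (α=7/8) → [637/8, 259/4, 819/4]
+L2 (α=5/6) → [9517/48, 1859/24, 573/8]
= [198, 77, 72]

at x=0,y=2 over L1,L2,L3,L4,L5:
after L1 α=3/8: [399/8, 93/8, 357/8]
after L2 α=6/7: [6015/56, 9021/56, 867/8]
after L3 α=1/4: [20397/224, 30759/224, 3745/32]
after L4 α=2/3: [116269/672, 57191/672, 15137/96]
after L5 α=1/2: [206989/1344, 214439/1344, 37121/192]
= [154, 160, 193]

query (1,1) [L1,L2,L3,L6] — begin 0,0,0
after L1 α=1/2: [124, 86, 255/2]
after L2 α=7/8: [1195/8, 1087/8, 2635/16]
after L3 α=0: [1195/8, 1087/8, 2635/16]
after L6 α=1/2: [2035/16, 1167/16, 3595/32]
= [127, 73, 112]

(0,0) stack=L1,L2,L3; from [0,0,0]:
+L1 (α=7/8) → [637/8, 259/4, 819/4]
+L2 (α=5/6) → [9517/48, 1859/24, 573/8]
+L3 (α=1/4) → [11261/64, 3043/32, 2847/32]
rounded: [176, 95, 89]

at x=1,y=0 over L1,L2:
L1 α=1/4: [113/2, 227/4, 7]
L2 α=3/4: [341/8, 467/16, 661/4]
= [43, 29, 165]

query (1,2) [L1,L7] — begin 0,0,0
+L1 (α=2/3) → [236/3, 2/3, 482/3]
+L7 (α=3/4) → [605/12, 95/3, 1231/6]
rounded: [50, 32, 205]


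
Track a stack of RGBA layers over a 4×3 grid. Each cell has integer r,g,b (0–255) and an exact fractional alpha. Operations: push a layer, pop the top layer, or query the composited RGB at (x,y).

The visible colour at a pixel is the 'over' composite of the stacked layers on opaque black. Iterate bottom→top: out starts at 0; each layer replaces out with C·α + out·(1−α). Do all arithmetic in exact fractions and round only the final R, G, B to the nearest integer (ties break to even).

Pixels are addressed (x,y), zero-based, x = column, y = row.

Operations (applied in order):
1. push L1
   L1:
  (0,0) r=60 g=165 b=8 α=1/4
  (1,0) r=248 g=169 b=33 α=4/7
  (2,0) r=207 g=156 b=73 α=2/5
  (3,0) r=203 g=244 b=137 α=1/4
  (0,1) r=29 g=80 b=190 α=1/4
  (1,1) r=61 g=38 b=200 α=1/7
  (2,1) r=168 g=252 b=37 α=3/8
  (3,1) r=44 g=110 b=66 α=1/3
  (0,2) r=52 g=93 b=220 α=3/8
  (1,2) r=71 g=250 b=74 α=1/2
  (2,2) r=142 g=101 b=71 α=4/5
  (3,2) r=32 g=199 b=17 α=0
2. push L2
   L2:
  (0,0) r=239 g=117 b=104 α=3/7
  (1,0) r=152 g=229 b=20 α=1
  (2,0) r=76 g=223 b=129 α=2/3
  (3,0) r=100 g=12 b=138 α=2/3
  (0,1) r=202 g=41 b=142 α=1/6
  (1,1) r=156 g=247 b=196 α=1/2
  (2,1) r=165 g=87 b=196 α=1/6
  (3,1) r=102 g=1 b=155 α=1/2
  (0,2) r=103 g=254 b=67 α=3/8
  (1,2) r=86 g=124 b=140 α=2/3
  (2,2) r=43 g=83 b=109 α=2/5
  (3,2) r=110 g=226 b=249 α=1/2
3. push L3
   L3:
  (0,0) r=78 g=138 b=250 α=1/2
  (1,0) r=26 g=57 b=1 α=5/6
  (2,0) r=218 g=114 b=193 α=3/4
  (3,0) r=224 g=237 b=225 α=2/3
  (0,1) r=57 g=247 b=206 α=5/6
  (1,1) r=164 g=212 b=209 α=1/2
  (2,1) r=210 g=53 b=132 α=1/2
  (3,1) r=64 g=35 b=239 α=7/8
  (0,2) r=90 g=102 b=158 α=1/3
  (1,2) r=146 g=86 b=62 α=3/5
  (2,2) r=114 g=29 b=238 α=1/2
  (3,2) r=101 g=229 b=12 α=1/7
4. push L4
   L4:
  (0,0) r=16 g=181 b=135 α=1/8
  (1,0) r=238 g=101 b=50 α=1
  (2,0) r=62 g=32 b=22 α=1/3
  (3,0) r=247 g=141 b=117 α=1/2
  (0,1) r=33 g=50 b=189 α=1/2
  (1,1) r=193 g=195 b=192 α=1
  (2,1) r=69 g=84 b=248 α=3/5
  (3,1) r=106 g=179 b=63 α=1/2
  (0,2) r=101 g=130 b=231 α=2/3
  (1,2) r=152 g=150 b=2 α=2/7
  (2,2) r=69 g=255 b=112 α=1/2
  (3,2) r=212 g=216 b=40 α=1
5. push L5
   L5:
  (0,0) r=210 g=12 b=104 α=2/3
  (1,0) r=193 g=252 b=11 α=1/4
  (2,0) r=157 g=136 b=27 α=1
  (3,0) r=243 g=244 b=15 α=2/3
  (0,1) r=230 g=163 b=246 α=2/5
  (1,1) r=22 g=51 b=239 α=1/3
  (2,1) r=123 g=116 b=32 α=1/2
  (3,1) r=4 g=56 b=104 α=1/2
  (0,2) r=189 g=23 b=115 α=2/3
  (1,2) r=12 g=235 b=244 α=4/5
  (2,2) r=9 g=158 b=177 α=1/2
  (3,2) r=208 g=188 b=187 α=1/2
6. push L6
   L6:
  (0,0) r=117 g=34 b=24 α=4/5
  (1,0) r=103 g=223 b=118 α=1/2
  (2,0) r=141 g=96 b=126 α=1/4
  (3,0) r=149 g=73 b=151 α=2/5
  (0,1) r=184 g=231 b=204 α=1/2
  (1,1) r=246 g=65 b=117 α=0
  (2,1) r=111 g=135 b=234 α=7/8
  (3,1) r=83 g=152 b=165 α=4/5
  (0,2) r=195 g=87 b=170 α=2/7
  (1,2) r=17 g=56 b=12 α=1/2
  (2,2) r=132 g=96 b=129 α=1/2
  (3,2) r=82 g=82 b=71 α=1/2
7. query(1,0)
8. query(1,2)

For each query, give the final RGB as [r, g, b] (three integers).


at x=1,y=0 over L1,L2,L3,L4,L5,L6:
L1 α=4/7: [992/7, 676/7, 132/7]
L2 α=1: [152, 229, 20]
L3 α=5/6: [47, 257/3, 25/6]
L4 α=1: [238, 101, 50]
L5 α=1/4: [907/4, 555/4, 161/4]
L6 α=1/2: [1319/8, 1447/8, 633/8]
→ [165, 181, 79]

at x=1,y=2 over L1,L2,L3,L4,L5,L6:
after L1 α=1/2: [71/2, 125, 37]
after L2 α=2/3: [415/6, 373/3, 317/3]
after L3 α=3/5: [1729/15, 304/3, 1192/15]
after L4 α=2/7: [2641/21, 2420/21, 172/3]
after L5 α=4/5: [3649/105, 4432/21, 620/3]
after L6 α=1/2: [2717/105, 2804/21, 328/3]
→ [26, 134, 109]


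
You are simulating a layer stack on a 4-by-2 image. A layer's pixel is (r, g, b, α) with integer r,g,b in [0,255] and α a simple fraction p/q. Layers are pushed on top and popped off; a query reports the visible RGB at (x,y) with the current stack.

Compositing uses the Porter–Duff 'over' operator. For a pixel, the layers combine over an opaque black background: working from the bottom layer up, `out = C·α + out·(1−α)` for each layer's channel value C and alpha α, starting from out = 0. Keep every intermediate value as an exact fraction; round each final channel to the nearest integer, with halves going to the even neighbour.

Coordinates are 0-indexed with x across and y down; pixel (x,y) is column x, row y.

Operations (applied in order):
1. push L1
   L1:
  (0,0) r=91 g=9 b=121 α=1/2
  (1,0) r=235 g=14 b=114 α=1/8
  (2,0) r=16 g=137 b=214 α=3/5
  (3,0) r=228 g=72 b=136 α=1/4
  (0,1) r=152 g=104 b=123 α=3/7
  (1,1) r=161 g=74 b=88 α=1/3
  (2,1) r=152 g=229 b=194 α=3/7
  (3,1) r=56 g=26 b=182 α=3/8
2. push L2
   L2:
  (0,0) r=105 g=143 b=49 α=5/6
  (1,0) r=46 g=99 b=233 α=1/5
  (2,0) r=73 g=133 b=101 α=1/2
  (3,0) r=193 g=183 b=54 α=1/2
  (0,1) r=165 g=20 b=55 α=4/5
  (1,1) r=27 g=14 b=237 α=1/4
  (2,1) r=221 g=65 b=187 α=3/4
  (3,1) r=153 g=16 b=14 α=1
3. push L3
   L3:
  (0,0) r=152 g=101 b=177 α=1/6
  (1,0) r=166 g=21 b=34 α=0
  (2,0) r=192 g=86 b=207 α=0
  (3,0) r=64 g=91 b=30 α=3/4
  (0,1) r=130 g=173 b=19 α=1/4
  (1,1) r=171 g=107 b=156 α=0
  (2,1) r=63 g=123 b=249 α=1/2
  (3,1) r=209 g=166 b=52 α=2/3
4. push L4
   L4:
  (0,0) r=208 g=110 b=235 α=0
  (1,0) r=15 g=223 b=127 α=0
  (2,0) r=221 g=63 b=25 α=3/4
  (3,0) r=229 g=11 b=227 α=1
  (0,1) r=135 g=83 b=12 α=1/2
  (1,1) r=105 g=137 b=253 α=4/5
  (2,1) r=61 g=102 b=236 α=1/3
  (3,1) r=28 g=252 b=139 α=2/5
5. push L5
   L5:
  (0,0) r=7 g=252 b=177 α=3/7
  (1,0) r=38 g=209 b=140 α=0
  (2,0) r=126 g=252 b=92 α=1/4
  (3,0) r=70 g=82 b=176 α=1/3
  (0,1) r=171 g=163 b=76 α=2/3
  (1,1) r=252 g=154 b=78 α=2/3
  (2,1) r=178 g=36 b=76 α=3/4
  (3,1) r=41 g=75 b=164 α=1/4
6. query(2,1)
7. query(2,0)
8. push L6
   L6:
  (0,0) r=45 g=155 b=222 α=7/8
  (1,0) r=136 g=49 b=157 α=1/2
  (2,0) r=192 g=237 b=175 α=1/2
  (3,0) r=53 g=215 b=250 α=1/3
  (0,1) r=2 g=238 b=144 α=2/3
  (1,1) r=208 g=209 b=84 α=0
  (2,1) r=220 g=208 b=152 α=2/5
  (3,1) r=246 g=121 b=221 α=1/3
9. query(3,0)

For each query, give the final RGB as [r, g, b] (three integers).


query (2,1) [L1,L2,L3,L4,L5] — begin 0,0,0
+L1 (α=3/7) → [456/7, 687/7, 582/7]
+L2 (α=3/4) → [5097/28, 513/7, 4509/28]
+L3 (α=1/2) → [6861/56, 687/7, 11481/56]
+L4 (α=1/3) → [8569/84, 696/7, 18089/84]
+L5 (α=3/4) → [53425/336, 363/7, 37241/336]
= [159, 52, 111]

at x=2,y=0 over L1,L2,L3,L4,L5:
+L1 (α=3/5) → [48/5, 411/5, 642/5]
+L2 (α=1/2) → [413/10, 538/5, 1147/10]
+L3 (α=0) → [413/10, 538/5, 1147/10]
+L4 (α=3/4) → [7043/40, 1483/20, 1897/40]
+L5 (α=1/4) → [26169/160, 9489/80, 9371/160]
= [164, 119, 59]

at x=3,y=0 over L1,L2,L3,L4,L5,L6:
+L1 (α=1/4) → [57, 18, 34]
+L2 (α=1/2) → [125, 201/2, 44]
+L3 (α=3/4) → [317/4, 747/8, 67/2]
+L4 (α=1) → [229, 11, 227]
+L5 (α=1/3) → [176, 104/3, 210]
+L6 (α=1/3) → [135, 853/9, 670/3]
→ [135, 95, 223]


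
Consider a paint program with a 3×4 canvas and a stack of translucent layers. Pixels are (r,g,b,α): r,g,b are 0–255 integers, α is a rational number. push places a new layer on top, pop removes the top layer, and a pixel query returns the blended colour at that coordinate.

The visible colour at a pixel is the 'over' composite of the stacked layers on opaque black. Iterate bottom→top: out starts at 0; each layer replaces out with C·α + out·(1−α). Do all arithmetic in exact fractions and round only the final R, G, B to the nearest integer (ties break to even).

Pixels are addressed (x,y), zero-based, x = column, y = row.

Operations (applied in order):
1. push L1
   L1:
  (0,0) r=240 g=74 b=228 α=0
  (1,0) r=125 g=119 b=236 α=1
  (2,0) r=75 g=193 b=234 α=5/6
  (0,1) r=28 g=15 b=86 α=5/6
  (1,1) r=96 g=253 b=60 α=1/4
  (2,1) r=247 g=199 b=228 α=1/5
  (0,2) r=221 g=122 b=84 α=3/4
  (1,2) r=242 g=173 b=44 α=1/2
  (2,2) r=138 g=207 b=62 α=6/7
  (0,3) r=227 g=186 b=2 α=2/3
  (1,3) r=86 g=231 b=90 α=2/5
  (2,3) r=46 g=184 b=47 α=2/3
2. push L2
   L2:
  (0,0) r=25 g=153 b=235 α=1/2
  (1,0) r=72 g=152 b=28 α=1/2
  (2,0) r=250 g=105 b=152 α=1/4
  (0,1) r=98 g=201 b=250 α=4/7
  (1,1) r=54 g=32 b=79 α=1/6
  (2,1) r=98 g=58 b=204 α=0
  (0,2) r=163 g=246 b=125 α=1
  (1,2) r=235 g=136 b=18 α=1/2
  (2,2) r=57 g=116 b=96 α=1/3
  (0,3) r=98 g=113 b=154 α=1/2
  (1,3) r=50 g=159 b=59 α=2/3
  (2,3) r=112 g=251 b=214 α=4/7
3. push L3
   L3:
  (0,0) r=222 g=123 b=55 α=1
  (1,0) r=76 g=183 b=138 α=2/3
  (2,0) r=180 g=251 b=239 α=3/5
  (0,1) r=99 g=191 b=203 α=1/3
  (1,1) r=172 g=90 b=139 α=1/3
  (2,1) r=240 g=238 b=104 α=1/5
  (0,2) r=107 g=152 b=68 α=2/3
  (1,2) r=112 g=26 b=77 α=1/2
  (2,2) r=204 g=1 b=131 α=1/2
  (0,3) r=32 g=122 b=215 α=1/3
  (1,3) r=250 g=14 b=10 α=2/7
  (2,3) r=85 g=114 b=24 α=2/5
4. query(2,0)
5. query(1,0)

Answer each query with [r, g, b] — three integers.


at x=2,y=0 over L1,L2,L3:
L1 α=5/6: [125/2, 965/6, 195]
L2 α=1/4: [875/8, 1175/8, 737/4]
L3 α=3/5: [607/4, 4187/20, 2171/10]
= [152, 209, 217]

query (1,0) [L1,L2,L3] — begin 0,0,0
L1 α=1: [125, 119, 236]
L2 α=1/2: [197/2, 271/2, 132]
L3 α=2/3: [167/2, 1003/6, 136]
rounded: [84, 167, 136]


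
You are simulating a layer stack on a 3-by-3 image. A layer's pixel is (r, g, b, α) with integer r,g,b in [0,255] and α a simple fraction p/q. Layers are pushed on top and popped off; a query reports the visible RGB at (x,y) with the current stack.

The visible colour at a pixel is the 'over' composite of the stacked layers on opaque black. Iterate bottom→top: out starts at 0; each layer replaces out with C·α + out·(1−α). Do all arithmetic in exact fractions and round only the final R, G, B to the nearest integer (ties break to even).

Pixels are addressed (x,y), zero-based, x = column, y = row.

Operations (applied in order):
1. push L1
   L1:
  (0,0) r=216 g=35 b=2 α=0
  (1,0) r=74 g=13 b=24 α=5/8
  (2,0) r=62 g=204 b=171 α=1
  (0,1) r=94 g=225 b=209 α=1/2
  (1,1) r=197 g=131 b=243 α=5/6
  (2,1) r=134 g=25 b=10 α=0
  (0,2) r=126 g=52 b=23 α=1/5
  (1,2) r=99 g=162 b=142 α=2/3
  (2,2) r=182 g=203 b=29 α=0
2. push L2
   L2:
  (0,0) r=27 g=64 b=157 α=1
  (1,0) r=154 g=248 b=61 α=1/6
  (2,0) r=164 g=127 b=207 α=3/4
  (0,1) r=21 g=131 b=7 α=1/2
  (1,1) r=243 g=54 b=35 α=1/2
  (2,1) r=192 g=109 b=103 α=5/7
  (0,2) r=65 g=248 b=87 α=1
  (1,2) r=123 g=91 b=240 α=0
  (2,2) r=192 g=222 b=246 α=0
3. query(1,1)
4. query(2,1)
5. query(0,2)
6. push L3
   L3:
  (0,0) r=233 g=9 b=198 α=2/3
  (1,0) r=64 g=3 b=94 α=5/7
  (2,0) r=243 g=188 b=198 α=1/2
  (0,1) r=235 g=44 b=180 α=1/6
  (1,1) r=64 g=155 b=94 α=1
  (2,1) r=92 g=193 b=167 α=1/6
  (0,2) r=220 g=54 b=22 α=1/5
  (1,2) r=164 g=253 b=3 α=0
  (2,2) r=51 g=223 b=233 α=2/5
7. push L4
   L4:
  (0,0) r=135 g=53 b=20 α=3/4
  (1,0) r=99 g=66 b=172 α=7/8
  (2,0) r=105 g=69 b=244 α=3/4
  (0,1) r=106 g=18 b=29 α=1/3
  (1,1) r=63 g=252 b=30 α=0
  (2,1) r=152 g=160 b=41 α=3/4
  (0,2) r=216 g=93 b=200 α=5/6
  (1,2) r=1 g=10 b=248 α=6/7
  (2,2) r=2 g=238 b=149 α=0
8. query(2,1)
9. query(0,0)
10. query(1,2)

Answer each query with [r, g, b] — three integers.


at x=1,y=1 over L1,L2:
L1 α=5/6: [985/6, 655/6, 405/2]
L2 α=1/2: [2443/12, 979/12, 475/4]
rounded: [204, 82, 119]

at x=2,y=1 over L1,L2:
after L1 α=0: [0, 0, 0]
after L2 α=5/7: [960/7, 545/7, 515/7]
= [137, 78, 74]

(0,2) stack=L1,L2; from [0,0,0]:
L1 α=1/5: [126/5, 52/5, 23/5]
L2 α=1: [65, 248, 87]
rounded: [65, 248, 87]

(2,1) stack=L1,L2,L3,L4; from [0,0,0]:
after L1 α=0: [0, 0, 0]
after L2 α=5/7: [960/7, 545/7, 515/7]
after L3 α=1/6: [2722/21, 2038/21, 624/7]
after L4 α=3/4: [6149/42, 6059/42, 1485/28]
rounded: [146, 144, 53]

(0,0) stack=L1,L2,L3,L4; from [0,0,0]:
+L1 (α=0) → [0, 0, 0]
+L2 (α=1) → [27, 64, 157]
+L3 (α=2/3) → [493/3, 82/3, 553/3]
+L4 (α=3/4) → [427/3, 559/12, 733/12]
rounded: [142, 47, 61]

(1,2) stack=L1,L2,L3,L4; from [0,0,0]:
+L1 (α=2/3) → [66, 108, 284/3]
+L2 (α=0) → [66, 108, 284/3]
+L3 (α=0) → [66, 108, 284/3]
+L4 (α=6/7) → [72/7, 24, 4748/21]
rounded: [10, 24, 226]


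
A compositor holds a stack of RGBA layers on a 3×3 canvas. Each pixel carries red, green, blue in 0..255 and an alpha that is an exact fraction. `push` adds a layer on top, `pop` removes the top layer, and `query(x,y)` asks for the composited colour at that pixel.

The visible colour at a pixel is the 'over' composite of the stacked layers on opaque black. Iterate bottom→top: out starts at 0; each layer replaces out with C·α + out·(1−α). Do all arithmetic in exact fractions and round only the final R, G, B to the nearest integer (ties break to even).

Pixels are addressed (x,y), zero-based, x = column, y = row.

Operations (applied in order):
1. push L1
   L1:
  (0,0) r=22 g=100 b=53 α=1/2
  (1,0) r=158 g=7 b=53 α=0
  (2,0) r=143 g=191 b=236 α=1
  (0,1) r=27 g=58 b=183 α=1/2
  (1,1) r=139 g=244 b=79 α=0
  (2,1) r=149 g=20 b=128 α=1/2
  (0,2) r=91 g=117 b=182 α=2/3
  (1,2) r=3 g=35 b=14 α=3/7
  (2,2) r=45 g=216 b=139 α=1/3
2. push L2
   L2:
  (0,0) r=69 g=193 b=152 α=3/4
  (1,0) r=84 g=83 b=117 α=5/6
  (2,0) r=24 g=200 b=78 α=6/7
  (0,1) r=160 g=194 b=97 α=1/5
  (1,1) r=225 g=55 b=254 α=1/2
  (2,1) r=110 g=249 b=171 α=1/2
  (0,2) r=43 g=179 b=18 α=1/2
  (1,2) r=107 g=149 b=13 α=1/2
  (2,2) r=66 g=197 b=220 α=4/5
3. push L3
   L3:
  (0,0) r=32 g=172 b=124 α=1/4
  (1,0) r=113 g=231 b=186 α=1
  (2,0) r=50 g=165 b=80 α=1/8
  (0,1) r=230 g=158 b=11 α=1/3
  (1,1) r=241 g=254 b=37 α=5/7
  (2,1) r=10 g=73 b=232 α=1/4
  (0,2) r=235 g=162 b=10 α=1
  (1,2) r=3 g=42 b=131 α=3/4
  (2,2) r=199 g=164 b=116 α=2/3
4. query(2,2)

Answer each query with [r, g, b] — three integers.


at x=2,y=2 over L1,L2,L3:
+L1 (α=1/3) → [15, 72, 139/3]
+L2 (α=4/5) → [279/5, 172, 2779/15]
+L3 (α=2/3) → [2269/15, 500/3, 6259/45]
= [151, 167, 139]


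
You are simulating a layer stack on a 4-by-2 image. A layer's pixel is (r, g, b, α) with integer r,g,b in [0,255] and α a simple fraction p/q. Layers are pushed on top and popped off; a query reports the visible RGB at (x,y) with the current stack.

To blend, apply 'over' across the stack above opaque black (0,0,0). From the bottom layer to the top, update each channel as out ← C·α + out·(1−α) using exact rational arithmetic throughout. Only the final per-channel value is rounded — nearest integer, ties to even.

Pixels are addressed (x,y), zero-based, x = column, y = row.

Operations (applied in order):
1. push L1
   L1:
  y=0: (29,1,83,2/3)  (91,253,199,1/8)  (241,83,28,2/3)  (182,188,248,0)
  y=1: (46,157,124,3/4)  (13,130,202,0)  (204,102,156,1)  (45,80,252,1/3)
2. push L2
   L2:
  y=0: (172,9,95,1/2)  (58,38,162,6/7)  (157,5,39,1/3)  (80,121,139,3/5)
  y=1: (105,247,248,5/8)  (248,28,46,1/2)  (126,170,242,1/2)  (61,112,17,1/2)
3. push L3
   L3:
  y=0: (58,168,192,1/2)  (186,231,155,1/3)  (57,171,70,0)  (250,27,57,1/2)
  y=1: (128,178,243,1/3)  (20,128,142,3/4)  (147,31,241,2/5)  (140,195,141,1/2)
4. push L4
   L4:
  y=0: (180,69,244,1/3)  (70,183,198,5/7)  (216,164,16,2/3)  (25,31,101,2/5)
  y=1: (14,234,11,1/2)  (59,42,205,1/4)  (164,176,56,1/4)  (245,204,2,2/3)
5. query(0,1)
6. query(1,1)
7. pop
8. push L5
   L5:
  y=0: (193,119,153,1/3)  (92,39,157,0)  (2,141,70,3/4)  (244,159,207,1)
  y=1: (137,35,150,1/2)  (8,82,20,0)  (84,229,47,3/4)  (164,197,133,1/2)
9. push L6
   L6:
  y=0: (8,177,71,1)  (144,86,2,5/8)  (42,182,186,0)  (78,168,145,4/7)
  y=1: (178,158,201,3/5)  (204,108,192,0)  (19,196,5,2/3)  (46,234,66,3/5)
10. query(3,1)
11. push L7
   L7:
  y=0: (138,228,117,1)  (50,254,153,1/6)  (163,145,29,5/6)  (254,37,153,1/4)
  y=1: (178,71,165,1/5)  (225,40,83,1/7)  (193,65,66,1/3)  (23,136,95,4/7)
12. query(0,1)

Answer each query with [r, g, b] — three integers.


(0,1) stack=L1,L2,L3,L4; from [0,0,0]:
L1 α=3/4: [69/2, 471/4, 93]
L2 α=5/8: [1257/16, 6353/32, 1519/8]
L3 α=1/3: [2281/24, 3067/16, 2491/12]
L4 α=1/2: [2617/48, 6811/32, 2623/24]
→ [55, 213, 109]

(1,1) stack=L1,L2,L3,L4; from [0,0,0]:
after L1 α=0: [0, 0, 0]
after L2 α=1/2: [124, 14, 23]
after L3 α=3/4: [46, 199/2, 449/4]
after L4 α=1/4: [197/4, 681/8, 2167/16]
= [49, 85, 135]

at x=3,y=1 over L1,L2,L3,L5,L6:
+L1 (α=1/3) → [15, 80/3, 84]
+L2 (α=1/2) → [38, 208/3, 101/2]
+L3 (α=1/2) → [89, 793/6, 383/4]
+L5 (α=1/2) → [253/2, 1975/12, 915/8]
+L6 (α=3/5) → [391/5, 6187/30, 1707/20]
→ [78, 206, 85]

(0,1) stack=L1,L2,L3,L5,L6,L7; from [0,0,0]:
+L1 (α=3/4) → [69/2, 471/4, 93]
+L2 (α=5/8) → [1257/16, 6353/32, 1519/8]
+L3 (α=1/3) → [2281/24, 3067/16, 2491/12]
+L5 (α=1/2) → [5569/48, 3627/32, 4291/24]
+L6 (α=3/5) → [3677/24, 11211/80, 11527/60]
+L7 (α=1/5) → [949/6, 12631/100, 14002/75]
= [158, 126, 187]


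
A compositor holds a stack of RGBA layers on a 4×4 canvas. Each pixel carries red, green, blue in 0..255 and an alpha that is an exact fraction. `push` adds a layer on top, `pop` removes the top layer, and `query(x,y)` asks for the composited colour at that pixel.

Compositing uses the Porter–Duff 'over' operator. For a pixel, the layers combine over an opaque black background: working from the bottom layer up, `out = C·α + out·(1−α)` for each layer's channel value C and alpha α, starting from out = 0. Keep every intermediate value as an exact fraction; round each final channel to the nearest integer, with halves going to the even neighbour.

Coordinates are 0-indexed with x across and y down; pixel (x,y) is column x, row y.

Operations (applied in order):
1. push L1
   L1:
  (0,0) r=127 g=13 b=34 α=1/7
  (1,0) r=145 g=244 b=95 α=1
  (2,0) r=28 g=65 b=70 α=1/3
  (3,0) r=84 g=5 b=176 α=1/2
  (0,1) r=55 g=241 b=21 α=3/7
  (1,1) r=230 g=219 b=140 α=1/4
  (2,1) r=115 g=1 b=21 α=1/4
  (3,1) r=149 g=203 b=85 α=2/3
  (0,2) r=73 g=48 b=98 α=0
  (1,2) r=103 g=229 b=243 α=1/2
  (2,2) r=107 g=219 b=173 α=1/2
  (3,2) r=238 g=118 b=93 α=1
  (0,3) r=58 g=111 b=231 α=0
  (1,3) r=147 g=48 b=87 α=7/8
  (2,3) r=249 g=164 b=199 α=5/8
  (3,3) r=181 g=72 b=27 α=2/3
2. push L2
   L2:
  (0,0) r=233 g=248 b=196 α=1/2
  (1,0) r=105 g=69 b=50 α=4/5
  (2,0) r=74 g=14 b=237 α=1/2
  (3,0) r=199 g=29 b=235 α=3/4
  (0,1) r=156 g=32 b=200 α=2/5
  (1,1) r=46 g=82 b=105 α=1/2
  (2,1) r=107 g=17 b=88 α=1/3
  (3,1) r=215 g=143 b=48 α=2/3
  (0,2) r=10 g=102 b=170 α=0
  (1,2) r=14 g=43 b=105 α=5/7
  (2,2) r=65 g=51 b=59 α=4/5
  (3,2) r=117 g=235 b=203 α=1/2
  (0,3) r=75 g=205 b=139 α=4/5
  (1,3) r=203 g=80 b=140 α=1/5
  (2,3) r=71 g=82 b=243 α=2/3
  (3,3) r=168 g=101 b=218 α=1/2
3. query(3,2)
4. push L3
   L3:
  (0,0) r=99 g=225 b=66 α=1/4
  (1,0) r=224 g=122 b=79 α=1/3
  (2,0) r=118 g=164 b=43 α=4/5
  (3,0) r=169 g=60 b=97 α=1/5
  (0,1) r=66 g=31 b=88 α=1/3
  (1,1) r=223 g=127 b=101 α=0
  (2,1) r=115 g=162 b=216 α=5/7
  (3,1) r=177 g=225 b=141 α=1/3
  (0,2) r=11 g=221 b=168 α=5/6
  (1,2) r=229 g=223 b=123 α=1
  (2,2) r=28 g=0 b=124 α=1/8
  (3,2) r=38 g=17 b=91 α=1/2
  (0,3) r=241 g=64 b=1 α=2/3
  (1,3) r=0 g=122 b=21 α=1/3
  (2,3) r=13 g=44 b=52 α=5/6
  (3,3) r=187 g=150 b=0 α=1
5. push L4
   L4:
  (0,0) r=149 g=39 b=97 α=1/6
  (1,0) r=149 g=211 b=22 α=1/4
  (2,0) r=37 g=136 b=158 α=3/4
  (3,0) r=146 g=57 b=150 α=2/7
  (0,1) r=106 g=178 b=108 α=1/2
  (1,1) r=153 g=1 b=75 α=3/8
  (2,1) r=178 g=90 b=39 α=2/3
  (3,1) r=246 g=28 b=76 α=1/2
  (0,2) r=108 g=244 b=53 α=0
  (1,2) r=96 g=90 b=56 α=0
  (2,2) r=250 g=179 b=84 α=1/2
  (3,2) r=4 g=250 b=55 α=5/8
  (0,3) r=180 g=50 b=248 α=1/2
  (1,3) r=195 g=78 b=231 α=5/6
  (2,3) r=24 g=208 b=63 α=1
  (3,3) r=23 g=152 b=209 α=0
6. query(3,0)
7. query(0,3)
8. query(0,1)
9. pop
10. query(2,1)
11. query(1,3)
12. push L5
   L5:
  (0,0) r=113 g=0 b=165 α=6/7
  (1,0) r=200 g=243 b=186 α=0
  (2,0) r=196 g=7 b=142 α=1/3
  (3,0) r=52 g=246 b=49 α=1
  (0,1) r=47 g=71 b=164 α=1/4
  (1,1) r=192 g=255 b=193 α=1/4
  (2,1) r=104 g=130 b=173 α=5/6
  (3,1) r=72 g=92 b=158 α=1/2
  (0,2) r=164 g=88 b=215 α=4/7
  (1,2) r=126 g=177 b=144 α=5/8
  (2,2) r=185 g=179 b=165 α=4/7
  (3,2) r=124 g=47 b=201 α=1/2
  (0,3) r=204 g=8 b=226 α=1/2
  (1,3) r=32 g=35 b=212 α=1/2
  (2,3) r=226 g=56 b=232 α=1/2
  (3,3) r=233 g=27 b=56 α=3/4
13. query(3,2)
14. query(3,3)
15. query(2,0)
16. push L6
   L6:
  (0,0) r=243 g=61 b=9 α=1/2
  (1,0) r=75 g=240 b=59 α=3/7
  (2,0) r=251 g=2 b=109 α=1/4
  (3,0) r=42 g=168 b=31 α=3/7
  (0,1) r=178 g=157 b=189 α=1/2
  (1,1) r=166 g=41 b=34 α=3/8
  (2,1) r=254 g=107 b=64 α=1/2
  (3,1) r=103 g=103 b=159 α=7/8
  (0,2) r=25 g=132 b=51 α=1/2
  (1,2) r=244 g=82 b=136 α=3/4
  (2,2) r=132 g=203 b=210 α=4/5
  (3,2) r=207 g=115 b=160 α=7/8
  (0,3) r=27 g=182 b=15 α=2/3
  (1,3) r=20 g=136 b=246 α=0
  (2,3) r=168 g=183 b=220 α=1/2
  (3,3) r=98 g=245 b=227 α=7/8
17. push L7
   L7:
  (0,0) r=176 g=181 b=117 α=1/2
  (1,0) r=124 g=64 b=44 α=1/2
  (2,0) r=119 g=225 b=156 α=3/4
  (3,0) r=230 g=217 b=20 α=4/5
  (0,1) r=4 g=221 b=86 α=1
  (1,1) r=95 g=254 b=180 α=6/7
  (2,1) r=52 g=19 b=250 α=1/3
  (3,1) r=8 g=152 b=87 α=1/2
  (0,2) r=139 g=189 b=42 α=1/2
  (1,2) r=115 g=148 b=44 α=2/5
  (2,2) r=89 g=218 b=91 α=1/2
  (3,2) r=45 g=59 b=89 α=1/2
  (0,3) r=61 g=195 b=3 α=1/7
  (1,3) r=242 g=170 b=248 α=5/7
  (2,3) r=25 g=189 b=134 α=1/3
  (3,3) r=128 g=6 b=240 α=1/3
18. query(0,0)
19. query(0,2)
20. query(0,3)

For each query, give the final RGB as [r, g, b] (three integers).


at x=3,y=2 over L1,L2:
after L1 α=1: [238, 118, 93]
after L2 α=1/2: [355/2, 353/2, 148]
→ [178, 176, 148]

(3,0) stack=L1,L2,L3,L4; from [0,0,0]:
L1 α=1/2: [42, 5/2, 88]
L2 α=3/4: [639/4, 179/8, 793/4]
L3 α=1/5: [808/5, 299/10, 178]
L4 α=2/7: [1100/7, 527/14, 170]
rounded: [157, 38, 170]

query (0,3) [L1,L2,L3,L4] — begin 0,0,0
after L1 α=0: [0, 0, 0]
after L2 α=4/5: [60, 164, 556/5]
after L3 α=2/3: [542/3, 292/3, 566/15]
after L4 α=1/2: [541/3, 221/3, 2143/15]
= [180, 74, 143]

query (0,1) [L1,L2,L3,L4] — begin 0,0,0
L1 α=3/7: [165/7, 723/7, 9]
L2 α=2/5: [2679/35, 2617/35, 427/5]
L3 α=1/3: [2556/35, 6319/105, 1294/15]
L4 α=1/2: [3133/35, 25009/210, 1457/15]
→ [90, 119, 97]

at x=2,y=1 over L1,L2,L3:
+L1 (α=1/4) → [115/4, 1/4, 21/4]
+L2 (α=1/3) → [329/6, 35/6, 197/6]
+L3 (α=5/7) → [2054/21, 2465/21, 491/3]
= [98, 117, 164]

(1,3) stack=L1,L2,L3; from [0,0,0]:
after L1 α=7/8: [1029/8, 42, 609/8]
after L2 α=1/5: [287/2, 248/5, 889/10]
after L3 α=1/3: [287/3, 1106/15, 994/15]
= [96, 74, 66]

query (3,2) [L1,L2,L3,L5] — begin 0,0,0
+L1 (α=1) → [238, 118, 93]
+L2 (α=1/2) → [355/2, 353/2, 148]
+L3 (α=1/2) → [431/4, 387/4, 239/2]
+L5 (α=1/2) → [927/8, 575/8, 641/4]
rounded: [116, 72, 160]

(3,3) stack=L1,L2,L3,L5; from [0,0,0]:
after L1 α=2/3: [362/3, 48, 18]
after L2 α=1/2: [433/3, 149/2, 118]
after L3 α=1: [187, 150, 0]
after L5 α=3/4: [443/2, 231/4, 42]
= [222, 58, 42]

at x=2,y=0 over L1,L2,L3,L5:
L1 α=1/3: [28/3, 65/3, 70/3]
L2 α=1/2: [125/3, 107/6, 781/6]
L3 α=4/5: [1541/15, 4043/30, 1813/30]
L5 α=1/3: [6022/45, 4148/45, 3943/45]
= [134, 92, 88]

(0,0) stack=L1,L2,L3,L5,L6,L7; from [0,0,0]:
after L1 α=1/7: [127/7, 13/7, 34/7]
after L2 α=1/2: [879/7, 1749/14, 703/7]
after L3 α=1/4: [1665/14, 8397/56, 2571/28]
after L5 α=6/7: [11157/98, 8397/392, 30291/196]
after L6 α=1/2: [34971/196, 32309/784, 32055/392]
after L7 α=1/2: [69467/392, 174213/1568, 77919/784]
= [177, 111, 99]

query (0,2) [L1,L2,L3,L5,L6,L7] — begin 0,0,0
after L1 α=0: [0, 0, 0]
after L2 α=0: [0, 0, 0]
after L3 α=5/6: [55/6, 1105/6, 140]
after L5 α=4/7: [1367/14, 1809/14, 1280/7]
after L6 α=1/2: [1717/28, 3657/28, 1637/14]
after L7 α=1/2: [5609/56, 8949/56, 2225/28]
= [100, 160, 79]

query (0,3) [L1,L2,L3,L5,L6,L7] — begin 0,0,0
after L1 α=0: [0, 0, 0]
after L2 α=4/5: [60, 164, 556/5]
after L3 α=2/3: [542/3, 292/3, 566/15]
after L5 α=1/2: [577/3, 158/3, 1978/15]
after L6 α=2/3: [739/9, 1250/9, 2428/45]
after L7 α=1/7: [1661/21, 3085/21, 4901/105]
→ [79, 147, 47]


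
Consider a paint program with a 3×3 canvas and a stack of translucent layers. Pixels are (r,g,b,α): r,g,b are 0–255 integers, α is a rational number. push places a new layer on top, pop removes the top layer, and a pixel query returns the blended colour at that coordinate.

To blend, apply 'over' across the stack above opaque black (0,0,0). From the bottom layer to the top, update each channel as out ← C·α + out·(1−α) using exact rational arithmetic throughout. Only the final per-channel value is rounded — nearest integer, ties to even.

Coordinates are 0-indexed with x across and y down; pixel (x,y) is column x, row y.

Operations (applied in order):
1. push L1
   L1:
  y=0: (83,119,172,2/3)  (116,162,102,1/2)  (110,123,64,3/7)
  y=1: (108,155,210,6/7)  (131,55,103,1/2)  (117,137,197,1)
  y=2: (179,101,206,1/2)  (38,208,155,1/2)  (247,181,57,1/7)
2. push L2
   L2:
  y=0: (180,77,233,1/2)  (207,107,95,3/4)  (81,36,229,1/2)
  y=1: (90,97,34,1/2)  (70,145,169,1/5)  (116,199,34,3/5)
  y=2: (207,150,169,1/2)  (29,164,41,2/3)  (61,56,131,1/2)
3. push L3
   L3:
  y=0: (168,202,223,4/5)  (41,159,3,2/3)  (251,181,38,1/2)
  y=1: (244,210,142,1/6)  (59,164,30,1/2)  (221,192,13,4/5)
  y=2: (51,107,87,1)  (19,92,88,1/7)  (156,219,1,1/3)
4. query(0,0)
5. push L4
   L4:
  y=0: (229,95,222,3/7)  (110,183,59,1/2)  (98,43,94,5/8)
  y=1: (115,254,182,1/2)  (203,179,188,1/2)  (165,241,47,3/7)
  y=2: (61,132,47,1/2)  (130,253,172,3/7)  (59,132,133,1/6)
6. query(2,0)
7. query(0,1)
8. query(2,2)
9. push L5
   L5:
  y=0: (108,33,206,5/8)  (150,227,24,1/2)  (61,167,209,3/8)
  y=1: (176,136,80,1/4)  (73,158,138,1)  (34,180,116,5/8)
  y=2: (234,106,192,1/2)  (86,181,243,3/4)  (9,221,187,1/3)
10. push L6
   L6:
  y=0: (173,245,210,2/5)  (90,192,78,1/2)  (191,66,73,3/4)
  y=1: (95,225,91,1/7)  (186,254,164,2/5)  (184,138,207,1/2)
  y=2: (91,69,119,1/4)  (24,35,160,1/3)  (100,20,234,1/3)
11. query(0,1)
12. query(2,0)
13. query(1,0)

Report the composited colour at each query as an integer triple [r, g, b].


(0,0) stack=L1,L2,L3; from [0,0,0]:
+L1 (α=2/3) → [166/3, 238/3, 344/3]
+L2 (α=1/2) → [353/3, 469/6, 1043/6]
+L3 (α=4/5) → [2369/15, 5317/30, 1279/6]
= [158, 177, 213]

query (2,0) [L1,L2,L3,L4] — begin 0,0,0
+L1 (α=3/7) → [330/7, 369/7, 192/7]
+L2 (α=1/2) → [897/14, 621/14, 1795/14]
+L3 (α=1/2) → [4411/28, 3155/28, 2327/28]
+L4 (α=5/8) → [26953/224, 15485/224, 20141/224]
= [120, 69, 90]

at x=0,y=1 over L1,L2,L3,L4:
after L1 α=6/7: [648/7, 930/7, 180]
after L2 α=1/2: [639/7, 1609/14, 107]
after L3 α=1/6: [4903/42, 10985/84, 677/6]
after L4 α=1/2: [9733/84, 32321/168, 1769/12]
rounded: [116, 192, 147]

(2,2) stack=L1,L2,L3,L4; from [0,0,0]:
+L1 (α=1/7) → [247/7, 181/7, 57/7]
+L2 (α=1/2) → [337/7, 573/14, 487/7]
+L3 (α=1/3) → [1766/21, 702/7, 327/7]
+L4 (α=1/6) → [10069/126, 739/7, 1283/21]
→ [80, 106, 61]

at x=0,y=1 over L1,L2,L3,L4,L5,L6:
L1 α=6/7: [648/7, 930/7, 180]
L2 α=1/2: [639/7, 1609/14, 107]
L3 α=1/6: [4903/42, 10985/84, 677/6]
L4 α=1/2: [9733/84, 32321/168, 1769/12]
L5 α=1/4: [14661/112, 39937/224, 2089/16]
L6 α=1/7: [49303/392, 145011/784, 6995/56]
= [126, 185, 125]

(2,0) stack=L1,L2,L3,L4,L5,L6; from [0,0,0]:
L1 α=3/7: [330/7, 369/7, 192/7]
L2 α=1/2: [897/14, 621/14, 1795/14]
L3 α=1/2: [4411/28, 3155/28, 2327/28]
L4 α=5/8: [26953/224, 15485/224, 20141/224]
L5 α=3/8: [175757/1792, 189649/1792, 241153/1792]
L6 α=3/4: [1202573/7168, 544465/7168, 633601/7168]
= [168, 76, 88]

(1,0) stack=L1,L2,L3,L4,L5,L6; from [0,0,0]:
+L1 (α=1/2) → [58, 81, 51]
+L2 (α=3/4) → [679/4, 201/2, 84]
+L3 (α=2/3) → [1007/12, 279/2, 30]
+L4 (α=1/2) → [2327/24, 645/4, 89/2]
+L5 (α=1/2) → [5927/48, 1553/8, 137/4]
+L6 (α=1/2) → [10247/96, 3089/16, 449/8]
rounded: [107, 193, 56]


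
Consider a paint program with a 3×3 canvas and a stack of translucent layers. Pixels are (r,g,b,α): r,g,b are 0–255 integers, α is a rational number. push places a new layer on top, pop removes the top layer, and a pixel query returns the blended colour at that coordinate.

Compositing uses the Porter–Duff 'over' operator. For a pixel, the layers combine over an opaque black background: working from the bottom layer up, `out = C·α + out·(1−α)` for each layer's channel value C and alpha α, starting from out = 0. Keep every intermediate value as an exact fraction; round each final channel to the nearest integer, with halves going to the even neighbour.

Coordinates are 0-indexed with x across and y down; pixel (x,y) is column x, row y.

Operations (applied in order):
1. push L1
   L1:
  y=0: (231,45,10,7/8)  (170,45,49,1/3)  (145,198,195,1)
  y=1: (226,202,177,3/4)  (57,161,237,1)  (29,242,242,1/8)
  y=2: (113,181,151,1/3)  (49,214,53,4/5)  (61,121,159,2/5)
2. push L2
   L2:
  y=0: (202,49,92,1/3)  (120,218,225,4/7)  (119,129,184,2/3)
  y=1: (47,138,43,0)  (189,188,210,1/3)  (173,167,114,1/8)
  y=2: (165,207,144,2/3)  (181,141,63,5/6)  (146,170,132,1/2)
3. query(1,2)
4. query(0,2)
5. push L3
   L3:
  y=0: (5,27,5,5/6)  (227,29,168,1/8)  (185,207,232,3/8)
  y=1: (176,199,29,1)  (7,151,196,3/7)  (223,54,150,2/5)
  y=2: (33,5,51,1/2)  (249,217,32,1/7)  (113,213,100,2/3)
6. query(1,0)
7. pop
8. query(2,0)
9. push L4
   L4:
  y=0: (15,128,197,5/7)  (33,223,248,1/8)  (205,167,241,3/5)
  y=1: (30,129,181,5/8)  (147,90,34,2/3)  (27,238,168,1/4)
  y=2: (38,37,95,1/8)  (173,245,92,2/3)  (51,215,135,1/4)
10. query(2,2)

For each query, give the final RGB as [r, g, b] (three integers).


query (1,2) [L1,L2] — begin 0,0,0
L1 α=4/5: [196/5, 856/5, 212/5]
L2 α=5/6: [4721/30, 4381/30, 1787/30]
rounded: [157, 146, 60]

query (0,2) [L1,L2] — begin 0,0,0
L1 α=1/3: [113/3, 181/3, 151/3]
L2 α=2/3: [1103/9, 1423/9, 1015/9]
= [123, 158, 113]

query (1,0) [L1,L2,L3] — begin 0,0,0
+L1 (α=1/3) → [170/3, 15, 49/3]
+L2 (α=4/7) → [650/7, 131, 949/7]
+L3 (α=1/8) → [877/8, 473/4, 1117/8]
= [110, 118, 140]

query (2,0) [L1,L2] — begin 0,0,0
after L1 α=1: [145, 198, 195]
after L2 α=2/3: [383/3, 152, 563/3]
→ [128, 152, 188]

at x=2,y=2 over L1,L2,L4:
+L1 (α=2/5) → [122/5, 242/5, 318/5]
+L2 (α=1/2) → [426/5, 546/5, 489/5]
+L4 (α=1/4) → [1533/20, 2713/20, 1071/10]
rounded: [77, 136, 107]


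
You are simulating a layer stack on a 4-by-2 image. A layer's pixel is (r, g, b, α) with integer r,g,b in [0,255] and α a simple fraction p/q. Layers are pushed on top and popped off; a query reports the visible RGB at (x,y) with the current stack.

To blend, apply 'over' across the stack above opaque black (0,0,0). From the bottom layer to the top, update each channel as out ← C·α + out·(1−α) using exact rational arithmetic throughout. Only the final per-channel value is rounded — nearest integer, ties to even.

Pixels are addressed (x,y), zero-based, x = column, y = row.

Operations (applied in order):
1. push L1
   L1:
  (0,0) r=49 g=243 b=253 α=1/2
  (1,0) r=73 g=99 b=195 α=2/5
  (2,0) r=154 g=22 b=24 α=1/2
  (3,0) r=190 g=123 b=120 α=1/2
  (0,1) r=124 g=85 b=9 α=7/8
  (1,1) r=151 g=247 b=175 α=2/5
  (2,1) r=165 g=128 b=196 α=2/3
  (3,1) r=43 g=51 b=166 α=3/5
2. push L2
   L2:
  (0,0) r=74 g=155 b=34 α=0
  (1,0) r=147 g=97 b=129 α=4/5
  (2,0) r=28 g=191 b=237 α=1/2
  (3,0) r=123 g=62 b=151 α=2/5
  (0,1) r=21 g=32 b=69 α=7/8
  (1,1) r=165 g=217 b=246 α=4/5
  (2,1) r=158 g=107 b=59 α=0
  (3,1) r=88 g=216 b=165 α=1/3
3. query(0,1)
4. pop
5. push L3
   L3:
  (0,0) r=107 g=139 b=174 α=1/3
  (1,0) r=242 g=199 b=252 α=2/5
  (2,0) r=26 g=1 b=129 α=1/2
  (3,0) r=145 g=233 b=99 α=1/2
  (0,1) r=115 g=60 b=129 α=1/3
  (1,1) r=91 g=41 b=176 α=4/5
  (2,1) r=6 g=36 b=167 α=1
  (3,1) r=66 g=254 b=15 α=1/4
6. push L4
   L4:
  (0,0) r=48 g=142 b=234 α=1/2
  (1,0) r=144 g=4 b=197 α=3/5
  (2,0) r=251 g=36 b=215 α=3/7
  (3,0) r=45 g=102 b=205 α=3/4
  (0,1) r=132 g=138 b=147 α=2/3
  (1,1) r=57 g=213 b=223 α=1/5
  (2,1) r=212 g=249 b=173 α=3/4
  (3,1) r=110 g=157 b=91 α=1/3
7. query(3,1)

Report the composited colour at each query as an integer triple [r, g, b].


query (0,1) [L1,L2] — begin 0,0,0
after L1 α=7/8: [217/2, 595/8, 63/8]
after L2 α=7/8: [511/16, 2387/64, 3927/64]
→ [32, 37, 61]

at x=3,y=1 over L1,L3,L4:
+L1 (α=3/5) → [129/5, 153/5, 498/5]
+L3 (α=1/4) → [717/20, 1729/20, 1569/20]
+L4 (α=1/3) → [1817/30, 3299/30, 2479/30]
rounded: [61, 110, 83]


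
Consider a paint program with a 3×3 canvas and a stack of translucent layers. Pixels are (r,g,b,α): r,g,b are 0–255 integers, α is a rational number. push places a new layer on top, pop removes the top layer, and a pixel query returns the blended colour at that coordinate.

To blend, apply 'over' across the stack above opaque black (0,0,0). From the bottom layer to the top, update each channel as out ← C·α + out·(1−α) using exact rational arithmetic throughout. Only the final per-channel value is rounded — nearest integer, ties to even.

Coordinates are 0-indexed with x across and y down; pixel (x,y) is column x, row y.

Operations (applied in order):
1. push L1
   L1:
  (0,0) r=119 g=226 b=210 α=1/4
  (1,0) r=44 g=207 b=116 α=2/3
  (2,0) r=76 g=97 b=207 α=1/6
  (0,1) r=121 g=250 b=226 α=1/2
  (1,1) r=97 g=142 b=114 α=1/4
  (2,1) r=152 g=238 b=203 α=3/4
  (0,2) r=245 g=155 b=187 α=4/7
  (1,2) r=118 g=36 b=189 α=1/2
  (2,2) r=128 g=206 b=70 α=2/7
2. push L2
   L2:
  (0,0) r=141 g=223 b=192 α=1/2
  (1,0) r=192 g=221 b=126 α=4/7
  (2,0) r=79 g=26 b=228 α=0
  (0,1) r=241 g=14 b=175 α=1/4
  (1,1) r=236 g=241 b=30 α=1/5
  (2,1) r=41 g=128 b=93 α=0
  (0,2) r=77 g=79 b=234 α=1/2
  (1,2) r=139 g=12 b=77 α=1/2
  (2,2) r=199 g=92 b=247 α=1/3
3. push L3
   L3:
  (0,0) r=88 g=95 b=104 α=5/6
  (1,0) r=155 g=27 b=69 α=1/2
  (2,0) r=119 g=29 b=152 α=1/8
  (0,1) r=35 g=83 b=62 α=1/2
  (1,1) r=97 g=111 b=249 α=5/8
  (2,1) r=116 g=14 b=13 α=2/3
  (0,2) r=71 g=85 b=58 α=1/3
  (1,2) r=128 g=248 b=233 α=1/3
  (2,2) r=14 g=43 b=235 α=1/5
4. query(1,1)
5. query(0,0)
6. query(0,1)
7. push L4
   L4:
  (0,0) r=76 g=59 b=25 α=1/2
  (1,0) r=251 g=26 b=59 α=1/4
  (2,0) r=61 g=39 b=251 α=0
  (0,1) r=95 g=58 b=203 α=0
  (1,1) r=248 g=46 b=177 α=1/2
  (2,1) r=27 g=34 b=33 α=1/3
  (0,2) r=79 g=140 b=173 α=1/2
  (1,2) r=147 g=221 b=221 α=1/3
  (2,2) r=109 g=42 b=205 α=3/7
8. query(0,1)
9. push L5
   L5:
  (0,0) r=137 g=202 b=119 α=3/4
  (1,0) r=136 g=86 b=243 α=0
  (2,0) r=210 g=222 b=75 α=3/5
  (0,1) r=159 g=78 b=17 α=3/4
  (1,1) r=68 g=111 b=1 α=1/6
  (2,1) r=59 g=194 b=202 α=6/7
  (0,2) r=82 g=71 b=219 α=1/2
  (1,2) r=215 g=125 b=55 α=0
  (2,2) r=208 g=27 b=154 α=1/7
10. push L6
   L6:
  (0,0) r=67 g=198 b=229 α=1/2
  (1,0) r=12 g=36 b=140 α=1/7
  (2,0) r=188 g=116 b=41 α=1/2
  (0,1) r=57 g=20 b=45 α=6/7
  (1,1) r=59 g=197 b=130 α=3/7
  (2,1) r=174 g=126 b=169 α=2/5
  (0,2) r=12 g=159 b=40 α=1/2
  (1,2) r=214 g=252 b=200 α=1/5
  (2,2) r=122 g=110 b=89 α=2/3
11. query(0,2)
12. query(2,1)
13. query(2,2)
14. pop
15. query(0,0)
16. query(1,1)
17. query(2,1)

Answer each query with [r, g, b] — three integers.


query (1,1) [L1,L2,L3] — begin 0,0,0
after L1 α=1/4: [97/4, 71/2, 57/2]
after L2 α=1/5: [333/5, 383/5, 144/5]
after L3 α=5/8: [428/5, 981/10, 6657/40]
→ [86, 98, 166]

at x=0,y=0 over L1,L2,L3:
after L1 α=1/4: [119/4, 113/2, 105/2]
after L2 α=1/2: [683/8, 559/4, 489/4]
after L3 α=5/6: [1401/16, 2459/24, 2569/24]
→ [88, 102, 107]

(0,1) stack=L1,L2,L3; from [0,0,0]:
+L1 (α=1/2) → [121/2, 125, 113]
+L2 (α=1/4) → [845/8, 389/4, 257/2]
+L3 (α=1/2) → [1125/16, 721/8, 381/4]
= [70, 90, 95]

at x=0,y=1 over L1,L2,L3,L4:
L1 α=1/2: [121/2, 125, 113]
L2 α=1/4: [845/8, 389/4, 257/2]
L3 α=1/2: [1125/16, 721/8, 381/4]
L4 α=0: [1125/16, 721/8, 381/4]
rounded: [70, 90, 95]

query (0,2) [L1,L2,L3,L4,L5,L6] — begin 0,0,0
after L1 α=4/7: [140, 620/7, 748/7]
after L2 α=1/2: [217/2, 1173/14, 1193/7]
after L3 α=1/3: [96, 1768/21, 2792/21]
after L4 α=1/2: [175/2, 2354/21, 6425/42]
after L5 α=1/2: [339/4, 3845/42, 15623/84]
after L6 α=1/2: [387/8, 10523/84, 18983/168]
rounded: [48, 125, 113]

query (2,1) [L1,L2,L3,L4,L5,L6] — begin 0,0,0
L1 α=3/4: [114, 357/2, 609/4]
L2 α=0: [114, 357/2, 609/4]
L3 α=2/3: [346/3, 413/6, 713/12]
L4 α=1/3: [773/9, 515/9, 911/18]
L5 α=6/7: [3959/63, 10991/63, 22727/126]
L6 α=2/5: [11267/105, 16283/105, 36923/210]
→ [107, 155, 176]

(2,2) stack=L1,L2,L3,L4,L5,L6; from [0,0,0]:
+L1 (α=2/7) → [256/7, 412/7, 20]
+L2 (α=1/3) → [635/7, 1468/21, 287/3]
+L3 (α=1/5) → [2638/35, 1355/21, 1853/15]
+L4 (α=3/7) → [21997/245, 8066/147, 16637/105]
+L5 (α=1/7) → [182942/1715, 17455/343, 38664/245]
+L6 (α=2/3) → [601402/5145, 92915/1029, 82274/735]
→ [117, 90, 112]

(0,0) stack=L1,L2,L3,L4,L5; from [0,0,0]:
after L1 α=1/4: [119/4, 113/2, 105/2]
after L2 α=1/2: [683/8, 559/4, 489/4]
after L3 α=5/6: [1401/16, 2459/24, 2569/24]
after L4 α=1/2: [2617/32, 3875/48, 3169/48]
after L5 α=3/4: [15769/128, 32963/192, 20305/192]
rounded: [123, 172, 106]

at x=1,y=1 over L1,L2,L3,L4,L5:
L1 α=1/4: [97/4, 71/2, 57/2]
L2 α=1/5: [333/5, 383/5, 144/5]
L3 α=5/8: [428/5, 981/10, 6657/40]
L4 α=1/2: [834/5, 1441/20, 13737/80]
L5 α=1/6: [451/3, 1885/24, 13753/96]
= [150, 79, 143]

query (2,1) [L1,L2,L3,L4,L5] — begin 0,0,0
after L1 α=3/4: [114, 357/2, 609/4]
after L2 α=0: [114, 357/2, 609/4]
after L3 α=2/3: [346/3, 413/6, 713/12]
after L4 α=1/3: [773/9, 515/9, 911/18]
after L5 α=6/7: [3959/63, 10991/63, 22727/126]
rounded: [63, 174, 180]
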